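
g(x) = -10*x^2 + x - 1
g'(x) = 1 - 20*x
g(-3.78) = -147.66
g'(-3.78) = 76.60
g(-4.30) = -190.20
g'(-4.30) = 87.00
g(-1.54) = -26.26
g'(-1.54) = 31.80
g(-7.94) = -639.38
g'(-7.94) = 159.80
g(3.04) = -90.38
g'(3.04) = -59.80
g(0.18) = -1.14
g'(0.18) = -2.60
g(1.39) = -18.93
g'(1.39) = -26.80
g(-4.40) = -199.00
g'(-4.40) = 89.00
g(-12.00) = -1453.00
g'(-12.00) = 241.00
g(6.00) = -355.00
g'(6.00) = -119.00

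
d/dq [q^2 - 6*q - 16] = 2*q - 6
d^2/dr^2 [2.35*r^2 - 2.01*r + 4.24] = 4.70000000000000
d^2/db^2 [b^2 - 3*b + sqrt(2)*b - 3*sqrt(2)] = 2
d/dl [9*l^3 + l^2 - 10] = l*(27*l + 2)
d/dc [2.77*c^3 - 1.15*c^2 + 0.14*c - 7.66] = 8.31*c^2 - 2.3*c + 0.14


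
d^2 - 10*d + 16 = (d - 8)*(d - 2)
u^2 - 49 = (u - 7)*(u + 7)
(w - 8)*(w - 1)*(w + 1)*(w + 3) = w^4 - 5*w^3 - 25*w^2 + 5*w + 24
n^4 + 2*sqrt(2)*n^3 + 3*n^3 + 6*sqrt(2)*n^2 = n^2*(n + 3)*(n + 2*sqrt(2))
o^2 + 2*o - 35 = (o - 5)*(o + 7)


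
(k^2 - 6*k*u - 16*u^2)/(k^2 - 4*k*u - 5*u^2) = (-k^2 + 6*k*u + 16*u^2)/(-k^2 + 4*k*u + 5*u^2)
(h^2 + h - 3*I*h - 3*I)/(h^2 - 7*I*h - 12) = (h + 1)/(h - 4*I)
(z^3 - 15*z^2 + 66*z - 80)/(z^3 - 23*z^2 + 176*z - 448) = (z^2 - 7*z + 10)/(z^2 - 15*z + 56)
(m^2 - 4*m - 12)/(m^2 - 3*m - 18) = (m + 2)/(m + 3)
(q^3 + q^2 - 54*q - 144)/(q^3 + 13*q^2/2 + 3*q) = 2*(q^2 - 5*q - 24)/(q*(2*q + 1))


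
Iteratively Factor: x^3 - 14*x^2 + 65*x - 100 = (x - 4)*(x^2 - 10*x + 25) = (x - 5)*(x - 4)*(x - 5)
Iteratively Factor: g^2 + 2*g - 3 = (g + 3)*(g - 1)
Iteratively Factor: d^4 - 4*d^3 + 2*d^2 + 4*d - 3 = (d - 1)*(d^3 - 3*d^2 - d + 3) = (d - 1)^2*(d^2 - 2*d - 3) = (d - 3)*(d - 1)^2*(d + 1)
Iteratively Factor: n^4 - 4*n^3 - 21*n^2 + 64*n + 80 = (n + 4)*(n^3 - 8*n^2 + 11*n + 20) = (n - 4)*(n + 4)*(n^2 - 4*n - 5) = (n - 4)*(n + 1)*(n + 4)*(n - 5)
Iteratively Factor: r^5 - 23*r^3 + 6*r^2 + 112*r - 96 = (r + 3)*(r^4 - 3*r^3 - 14*r^2 + 48*r - 32) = (r - 4)*(r + 3)*(r^3 + r^2 - 10*r + 8) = (r - 4)*(r - 2)*(r + 3)*(r^2 + 3*r - 4) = (r - 4)*(r - 2)*(r + 3)*(r + 4)*(r - 1)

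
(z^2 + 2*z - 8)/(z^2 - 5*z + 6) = (z + 4)/(z - 3)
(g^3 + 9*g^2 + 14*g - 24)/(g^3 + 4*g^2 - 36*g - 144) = (g - 1)/(g - 6)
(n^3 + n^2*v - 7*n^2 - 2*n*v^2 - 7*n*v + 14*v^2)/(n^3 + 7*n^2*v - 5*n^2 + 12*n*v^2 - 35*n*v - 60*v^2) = (n^3 + n^2*v - 7*n^2 - 2*n*v^2 - 7*n*v + 14*v^2)/(n^3 + 7*n^2*v - 5*n^2 + 12*n*v^2 - 35*n*v - 60*v^2)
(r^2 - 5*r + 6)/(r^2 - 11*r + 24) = (r - 2)/(r - 8)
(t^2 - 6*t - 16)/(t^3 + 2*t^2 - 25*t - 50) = (t - 8)/(t^2 - 25)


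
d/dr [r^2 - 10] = 2*r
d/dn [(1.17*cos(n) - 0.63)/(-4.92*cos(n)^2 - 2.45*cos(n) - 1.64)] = (-5.7564*cos(n)^2 + 6.1992*cos(n) + 3.4623)*sin(n)/(24.2064*cos(n)^4 + 24.108*cos(n)^3 + 22.1401*cos(n)^2 + 8.036*cos(n) + 2.6896)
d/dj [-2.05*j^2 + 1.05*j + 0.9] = 1.05 - 4.1*j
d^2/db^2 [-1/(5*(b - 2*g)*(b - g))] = 2*(-(b - 2*g)^2 - (b - 2*g)*(b - g) - (b - g)^2)/(5*(b - 2*g)^3*(b - g)^3)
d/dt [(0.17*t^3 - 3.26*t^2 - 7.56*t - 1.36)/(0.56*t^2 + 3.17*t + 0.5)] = (0.0952*t^4 + 1.0778*t^3 - 5.8456*t^2 - 1.7368*t + 0.531200000000001)/(0.3136*t^4 + 3.5504*t^3 + 10.6089*t^2 + 3.17*t + 0.25)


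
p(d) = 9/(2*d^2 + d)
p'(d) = 9*(-4*d - 1)/(2*d^2 + d)^2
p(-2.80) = 0.70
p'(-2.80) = 0.55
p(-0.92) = 11.65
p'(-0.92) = 40.39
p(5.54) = 0.13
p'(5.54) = -0.05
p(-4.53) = 0.25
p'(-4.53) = 0.12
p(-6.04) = 0.13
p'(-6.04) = 0.05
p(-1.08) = 7.18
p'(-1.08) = 19.04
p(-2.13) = 1.30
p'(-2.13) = 1.40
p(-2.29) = 1.10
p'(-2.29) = 1.09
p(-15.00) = 0.02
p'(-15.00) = 0.00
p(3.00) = 0.43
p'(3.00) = -0.27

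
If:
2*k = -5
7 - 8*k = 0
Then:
No Solution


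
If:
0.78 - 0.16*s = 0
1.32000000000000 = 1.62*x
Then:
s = 4.88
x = 0.81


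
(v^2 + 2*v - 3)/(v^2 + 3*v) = (v - 1)/v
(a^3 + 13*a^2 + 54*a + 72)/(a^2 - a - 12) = (a^2 + 10*a + 24)/(a - 4)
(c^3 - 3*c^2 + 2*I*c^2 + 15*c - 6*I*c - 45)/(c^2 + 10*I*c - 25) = (c^2 - 3*c*(1 + I) + 9*I)/(c + 5*I)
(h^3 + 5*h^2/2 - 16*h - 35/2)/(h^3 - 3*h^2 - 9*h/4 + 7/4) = 2*(h + 5)/(2*h - 1)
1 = 1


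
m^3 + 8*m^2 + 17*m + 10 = (m + 1)*(m + 2)*(m + 5)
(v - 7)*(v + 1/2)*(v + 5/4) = v^3 - 21*v^2/4 - 93*v/8 - 35/8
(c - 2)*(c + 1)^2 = c^3 - 3*c - 2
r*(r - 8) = r^2 - 8*r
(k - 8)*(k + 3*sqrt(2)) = k^2 - 8*k + 3*sqrt(2)*k - 24*sqrt(2)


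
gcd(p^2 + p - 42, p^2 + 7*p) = p + 7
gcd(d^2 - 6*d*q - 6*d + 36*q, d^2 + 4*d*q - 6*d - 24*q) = d - 6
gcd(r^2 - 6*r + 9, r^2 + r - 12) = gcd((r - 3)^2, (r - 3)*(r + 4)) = r - 3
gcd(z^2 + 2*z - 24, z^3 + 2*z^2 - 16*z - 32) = z - 4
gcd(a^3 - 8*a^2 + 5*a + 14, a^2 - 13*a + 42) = a - 7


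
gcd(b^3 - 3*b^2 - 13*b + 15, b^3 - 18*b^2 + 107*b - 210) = b - 5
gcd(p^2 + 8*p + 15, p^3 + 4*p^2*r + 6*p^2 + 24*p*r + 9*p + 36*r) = p + 3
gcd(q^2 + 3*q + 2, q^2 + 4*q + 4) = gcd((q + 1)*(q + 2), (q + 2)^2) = q + 2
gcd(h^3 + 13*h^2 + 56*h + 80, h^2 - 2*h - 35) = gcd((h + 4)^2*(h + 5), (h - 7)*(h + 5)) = h + 5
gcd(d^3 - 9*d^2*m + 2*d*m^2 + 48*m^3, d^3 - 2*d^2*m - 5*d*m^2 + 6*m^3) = d^2 - d*m - 6*m^2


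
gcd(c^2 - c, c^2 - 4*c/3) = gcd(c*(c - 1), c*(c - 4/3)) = c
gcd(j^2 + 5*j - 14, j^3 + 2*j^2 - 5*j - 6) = j - 2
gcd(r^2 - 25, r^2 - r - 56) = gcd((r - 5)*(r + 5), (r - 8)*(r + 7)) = 1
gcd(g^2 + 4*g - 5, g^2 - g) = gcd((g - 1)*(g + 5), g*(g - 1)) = g - 1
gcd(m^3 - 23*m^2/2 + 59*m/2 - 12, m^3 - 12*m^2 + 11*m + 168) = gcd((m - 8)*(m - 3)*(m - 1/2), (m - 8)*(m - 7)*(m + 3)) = m - 8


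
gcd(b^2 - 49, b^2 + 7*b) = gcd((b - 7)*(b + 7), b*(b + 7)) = b + 7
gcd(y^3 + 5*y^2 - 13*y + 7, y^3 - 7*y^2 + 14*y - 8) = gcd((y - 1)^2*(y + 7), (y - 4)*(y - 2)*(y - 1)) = y - 1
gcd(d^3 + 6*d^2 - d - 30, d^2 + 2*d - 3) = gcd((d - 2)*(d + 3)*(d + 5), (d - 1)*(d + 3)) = d + 3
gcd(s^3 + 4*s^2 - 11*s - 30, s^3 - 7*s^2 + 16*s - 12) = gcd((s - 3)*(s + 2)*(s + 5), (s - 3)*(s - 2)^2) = s - 3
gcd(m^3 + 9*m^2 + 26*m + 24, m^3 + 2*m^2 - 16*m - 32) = m^2 + 6*m + 8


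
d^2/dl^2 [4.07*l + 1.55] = 0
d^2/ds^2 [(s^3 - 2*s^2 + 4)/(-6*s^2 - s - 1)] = 2*(-7*s^3 - 471*s^2 - 75*s + 22)/(216*s^6 + 108*s^5 + 126*s^4 + 37*s^3 + 21*s^2 + 3*s + 1)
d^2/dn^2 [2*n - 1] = 0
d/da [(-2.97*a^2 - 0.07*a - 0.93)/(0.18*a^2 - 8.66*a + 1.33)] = (25.7328*a^2 - 7.5654*a - 8.1469)/(0.0324*a^4 - 3.1176*a^3 + 75.4744*a^2 - 23.0356*a + 1.7689)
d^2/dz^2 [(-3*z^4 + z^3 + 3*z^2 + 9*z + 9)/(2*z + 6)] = (-9*z^4 - 71*z^3 - 153*z^2 + 27*z + 9)/(z^3 + 9*z^2 + 27*z + 27)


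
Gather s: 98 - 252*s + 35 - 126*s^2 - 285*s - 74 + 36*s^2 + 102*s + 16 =-90*s^2 - 435*s + 75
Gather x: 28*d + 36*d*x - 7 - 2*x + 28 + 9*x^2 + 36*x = 28*d + 9*x^2 + x*(36*d + 34) + 21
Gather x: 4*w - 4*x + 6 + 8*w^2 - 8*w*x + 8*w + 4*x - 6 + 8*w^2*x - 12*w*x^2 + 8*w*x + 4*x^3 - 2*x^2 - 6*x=8*w^2 + 12*w + 4*x^3 + x^2*(-12*w - 2) + x*(8*w^2 - 6)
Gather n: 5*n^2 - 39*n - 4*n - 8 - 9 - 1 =5*n^2 - 43*n - 18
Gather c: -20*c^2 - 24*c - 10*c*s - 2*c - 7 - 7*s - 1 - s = -20*c^2 + c*(-10*s - 26) - 8*s - 8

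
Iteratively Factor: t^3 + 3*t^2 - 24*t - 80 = (t - 5)*(t^2 + 8*t + 16) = (t - 5)*(t + 4)*(t + 4)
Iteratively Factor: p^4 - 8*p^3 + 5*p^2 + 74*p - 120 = (p - 5)*(p^3 - 3*p^2 - 10*p + 24) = (p - 5)*(p + 3)*(p^2 - 6*p + 8) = (p - 5)*(p - 4)*(p + 3)*(p - 2)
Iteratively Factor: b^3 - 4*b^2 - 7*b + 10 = (b - 1)*(b^2 - 3*b - 10) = (b - 5)*(b - 1)*(b + 2)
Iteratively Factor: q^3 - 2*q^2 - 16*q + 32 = (q - 4)*(q^2 + 2*q - 8) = (q - 4)*(q - 2)*(q + 4)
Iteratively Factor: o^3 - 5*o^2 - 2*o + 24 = (o - 3)*(o^2 - 2*o - 8) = (o - 3)*(o + 2)*(o - 4)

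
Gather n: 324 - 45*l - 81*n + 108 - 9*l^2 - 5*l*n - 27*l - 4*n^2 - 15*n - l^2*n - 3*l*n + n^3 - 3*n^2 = -9*l^2 - 72*l + n^3 - 7*n^2 + n*(-l^2 - 8*l - 96) + 432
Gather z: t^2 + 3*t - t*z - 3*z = t^2 + 3*t + z*(-t - 3)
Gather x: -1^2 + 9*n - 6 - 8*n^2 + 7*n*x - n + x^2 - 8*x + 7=-8*n^2 + 8*n + x^2 + x*(7*n - 8)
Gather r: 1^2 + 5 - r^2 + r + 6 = -r^2 + r + 12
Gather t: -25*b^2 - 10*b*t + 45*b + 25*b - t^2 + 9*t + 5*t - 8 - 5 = -25*b^2 + 70*b - t^2 + t*(14 - 10*b) - 13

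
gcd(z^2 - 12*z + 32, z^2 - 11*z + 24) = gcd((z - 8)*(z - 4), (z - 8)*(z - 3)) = z - 8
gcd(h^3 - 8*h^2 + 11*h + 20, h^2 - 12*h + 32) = h - 4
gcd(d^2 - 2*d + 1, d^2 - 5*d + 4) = d - 1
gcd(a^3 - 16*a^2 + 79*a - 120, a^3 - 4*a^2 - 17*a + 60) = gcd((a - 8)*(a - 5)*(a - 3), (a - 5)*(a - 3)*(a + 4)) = a^2 - 8*a + 15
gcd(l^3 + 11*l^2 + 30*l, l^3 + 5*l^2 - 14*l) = l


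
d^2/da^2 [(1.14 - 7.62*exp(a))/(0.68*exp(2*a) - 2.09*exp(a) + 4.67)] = (-3.523488*exp(4*a) - 8.721*exp(3*a) + 140.327928*exp(2*a) - 83.874588*exp(a) - 155.057076)*exp(a)/(0.314432*exp(6*a) - 2.899248*exp(5*a) + 15.389148*exp(4*a) - 48.951353*exp(3*a) + 105.687237*exp(2*a) - 136.741803*exp(a) + 101.847563)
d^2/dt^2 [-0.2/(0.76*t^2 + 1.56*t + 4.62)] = (0.23104*t^2 + 0.47424*t - 0.2*(1.52*t + 1.56)*(3.04*t + 3.12) + 1.40448)/(0.76*t^2 + 1.56*t + 4.62)^3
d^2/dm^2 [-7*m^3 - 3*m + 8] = -42*m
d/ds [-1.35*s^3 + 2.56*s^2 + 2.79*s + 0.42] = -4.05*s^2 + 5.12*s + 2.79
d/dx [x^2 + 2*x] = 2*x + 2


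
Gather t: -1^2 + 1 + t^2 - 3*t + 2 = t^2 - 3*t + 2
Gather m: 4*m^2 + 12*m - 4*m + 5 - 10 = 4*m^2 + 8*m - 5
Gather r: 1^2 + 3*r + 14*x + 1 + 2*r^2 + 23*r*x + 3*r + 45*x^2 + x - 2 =2*r^2 + r*(23*x + 6) + 45*x^2 + 15*x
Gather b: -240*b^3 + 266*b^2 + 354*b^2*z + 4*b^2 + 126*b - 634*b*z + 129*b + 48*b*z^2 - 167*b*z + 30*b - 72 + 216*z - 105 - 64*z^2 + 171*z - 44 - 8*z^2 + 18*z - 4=-240*b^3 + b^2*(354*z + 270) + b*(48*z^2 - 801*z + 285) - 72*z^2 + 405*z - 225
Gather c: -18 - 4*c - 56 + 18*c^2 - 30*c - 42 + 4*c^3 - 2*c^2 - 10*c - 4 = 4*c^3 + 16*c^2 - 44*c - 120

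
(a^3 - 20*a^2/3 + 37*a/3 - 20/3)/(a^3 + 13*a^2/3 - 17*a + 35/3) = (a - 4)/(a + 7)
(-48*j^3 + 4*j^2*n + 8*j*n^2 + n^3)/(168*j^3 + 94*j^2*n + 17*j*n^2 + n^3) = (-2*j + n)/(7*j + n)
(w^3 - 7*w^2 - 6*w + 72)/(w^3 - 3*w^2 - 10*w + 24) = (w - 6)/(w - 2)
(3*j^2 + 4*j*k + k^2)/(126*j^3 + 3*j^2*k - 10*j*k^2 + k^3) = (j + k)/(42*j^2 - 13*j*k + k^2)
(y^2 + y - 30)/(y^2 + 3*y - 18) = (y - 5)/(y - 3)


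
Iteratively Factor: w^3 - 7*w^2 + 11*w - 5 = (w - 1)*(w^2 - 6*w + 5) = (w - 1)^2*(w - 5)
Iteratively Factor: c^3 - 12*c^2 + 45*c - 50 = (c - 5)*(c^2 - 7*c + 10) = (c - 5)*(c - 2)*(c - 5)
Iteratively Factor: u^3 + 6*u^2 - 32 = (u + 4)*(u^2 + 2*u - 8) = (u - 2)*(u + 4)*(u + 4)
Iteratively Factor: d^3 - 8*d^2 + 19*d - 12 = (d - 3)*(d^2 - 5*d + 4) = (d - 4)*(d - 3)*(d - 1)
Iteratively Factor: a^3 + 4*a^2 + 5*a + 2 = (a + 1)*(a^2 + 3*a + 2) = (a + 1)^2*(a + 2)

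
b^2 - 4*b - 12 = (b - 6)*(b + 2)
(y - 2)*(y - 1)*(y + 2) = y^3 - y^2 - 4*y + 4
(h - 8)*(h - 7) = h^2 - 15*h + 56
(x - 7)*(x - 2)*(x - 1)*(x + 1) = x^4 - 9*x^3 + 13*x^2 + 9*x - 14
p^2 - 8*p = p*(p - 8)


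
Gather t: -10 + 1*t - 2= t - 12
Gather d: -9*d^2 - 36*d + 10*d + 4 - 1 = -9*d^2 - 26*d + 3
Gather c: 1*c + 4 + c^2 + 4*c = c^2 + 5*c + 4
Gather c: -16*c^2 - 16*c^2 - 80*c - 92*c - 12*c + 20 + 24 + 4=-32*c^2 - 184*c + 48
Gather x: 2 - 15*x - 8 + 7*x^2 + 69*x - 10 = 7*x^2 + 54*x - 16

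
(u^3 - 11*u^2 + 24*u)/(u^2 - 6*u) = (u^2 - 11*u + 24)/(u - 6)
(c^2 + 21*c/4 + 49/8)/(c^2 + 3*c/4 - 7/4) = (c + 7/2)/(c - 1)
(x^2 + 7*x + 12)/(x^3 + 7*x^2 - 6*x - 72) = (x + 3)/(x^2 + 3*x - 18)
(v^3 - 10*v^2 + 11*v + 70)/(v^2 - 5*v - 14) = v - 5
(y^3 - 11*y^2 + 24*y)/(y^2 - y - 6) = y*(y - 8)/(y + 2)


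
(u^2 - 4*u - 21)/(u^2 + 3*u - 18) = (u^2 - 4*u - 21)/(u^2 + 3*u - 18)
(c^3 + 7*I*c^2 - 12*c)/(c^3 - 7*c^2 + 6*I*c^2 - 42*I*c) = (c^2 + 7*I*c - 12)/(c^2 + c*(-7 + 6*I) - 42*I)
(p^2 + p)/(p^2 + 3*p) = (p + 1)/(p + 3)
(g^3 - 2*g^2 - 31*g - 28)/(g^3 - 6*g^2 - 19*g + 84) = (g + 1)/(g - 3)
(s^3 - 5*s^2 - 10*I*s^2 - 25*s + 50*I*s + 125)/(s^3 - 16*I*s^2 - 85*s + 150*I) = (s - 5)/(s - 6*I)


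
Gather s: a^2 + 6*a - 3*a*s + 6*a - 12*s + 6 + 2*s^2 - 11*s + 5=a^2 + 12*a + 2*s^2 + s*(-3*a - 23) + 11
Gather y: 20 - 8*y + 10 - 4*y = 30 - 12*y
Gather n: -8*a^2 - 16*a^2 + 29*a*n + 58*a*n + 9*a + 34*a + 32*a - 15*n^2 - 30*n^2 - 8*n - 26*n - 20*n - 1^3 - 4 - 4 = -24*a^2 + 75*a - 45*n^2 + n*(87*a - 54) - 9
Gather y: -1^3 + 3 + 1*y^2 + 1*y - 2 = y^2 + y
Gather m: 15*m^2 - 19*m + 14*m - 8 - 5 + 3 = 15*m^2 - 5*m - 10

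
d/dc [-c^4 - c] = -4*c^3 - 1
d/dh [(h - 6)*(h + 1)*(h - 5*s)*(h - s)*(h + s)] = 5*h^4 - 20*h^3*s - 20*h^3 - 3*h^2*s^2 + 75*h^2*s - 18*h^2 + 10*h*s^3 + 10*h*s^2 + 60*h*s - 25*s^3 + 6*s^2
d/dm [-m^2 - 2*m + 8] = -2*m - 2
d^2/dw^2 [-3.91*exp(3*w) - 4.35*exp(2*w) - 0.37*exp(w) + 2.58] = (-35.19*exp(2*w) - 17.4*exp(w) - 0.37)*exp(w)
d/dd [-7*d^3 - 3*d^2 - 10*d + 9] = -21*d^2 - 6*d - 10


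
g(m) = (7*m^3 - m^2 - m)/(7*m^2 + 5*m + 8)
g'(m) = (-14*m - 5)*(7*m^3 - m^2 - m)/(7*m^2 + 5*m + 8)^2 + (21*m^2 - 2*m - 1)/(7*m^2 + 5*m + 8) = (49*m^4 + 70*m^3 + 170*m^2 - 16*m - 8)/(49*m^4 + 70*m^3 + 137*m^2 + 80*m + 64)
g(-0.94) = -0.61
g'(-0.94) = 1.53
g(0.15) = -0.02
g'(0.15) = -0.08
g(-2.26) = -2.58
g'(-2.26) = 1.30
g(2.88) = 1.94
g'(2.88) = 0.99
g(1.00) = 0.25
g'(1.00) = 0.66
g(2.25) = 1.32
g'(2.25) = 0.96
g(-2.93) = -3.40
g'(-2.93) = 1.17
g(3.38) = 2.44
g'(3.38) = 1.00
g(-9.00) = -9.76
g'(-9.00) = 1.01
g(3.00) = 2.06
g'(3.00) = 0.99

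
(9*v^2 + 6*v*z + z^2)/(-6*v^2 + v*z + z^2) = (3*v + z)/(-2*v + z)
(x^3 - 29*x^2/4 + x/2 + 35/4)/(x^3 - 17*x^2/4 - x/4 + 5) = (x - 7)/(x - 4)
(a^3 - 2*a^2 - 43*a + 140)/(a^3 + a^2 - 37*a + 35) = (a - 4)/(a - 1)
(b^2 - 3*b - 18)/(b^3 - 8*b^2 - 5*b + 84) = (b - 6)/(b^2 - 11*b + 28)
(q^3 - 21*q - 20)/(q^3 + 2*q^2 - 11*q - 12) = (q - 5)/(q - 3)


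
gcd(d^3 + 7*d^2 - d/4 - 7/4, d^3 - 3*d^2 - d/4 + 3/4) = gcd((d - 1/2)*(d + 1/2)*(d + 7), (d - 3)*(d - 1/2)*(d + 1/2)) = d^2 - 1/4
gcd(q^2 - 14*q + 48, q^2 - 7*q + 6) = q - 6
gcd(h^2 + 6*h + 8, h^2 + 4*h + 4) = h + 2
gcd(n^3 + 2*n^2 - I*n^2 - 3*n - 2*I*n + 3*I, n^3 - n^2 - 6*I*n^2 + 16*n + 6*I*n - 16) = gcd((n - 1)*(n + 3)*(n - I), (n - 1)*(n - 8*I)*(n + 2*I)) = n - 1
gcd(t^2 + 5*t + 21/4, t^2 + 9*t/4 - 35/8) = t + 7/2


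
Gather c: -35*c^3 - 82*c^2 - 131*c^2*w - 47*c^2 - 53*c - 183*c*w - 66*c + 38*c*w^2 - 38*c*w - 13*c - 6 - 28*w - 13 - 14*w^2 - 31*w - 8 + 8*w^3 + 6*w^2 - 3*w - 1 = -35*c^3 + c^2*(-131*w - 129) + c*(38*w^2 - 221*w - 132) + 8*w^3 - 8*w^2 - 62*w - 28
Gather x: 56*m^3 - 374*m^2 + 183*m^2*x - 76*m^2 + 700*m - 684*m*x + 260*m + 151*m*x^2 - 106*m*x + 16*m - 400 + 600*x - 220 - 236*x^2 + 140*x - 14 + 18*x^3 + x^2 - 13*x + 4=56*m^3 - 450*m^2 + 976*m + 18*x^3 + x^2*(151*m - 235) + x*(183*m^2 - 790*m + 727) - 630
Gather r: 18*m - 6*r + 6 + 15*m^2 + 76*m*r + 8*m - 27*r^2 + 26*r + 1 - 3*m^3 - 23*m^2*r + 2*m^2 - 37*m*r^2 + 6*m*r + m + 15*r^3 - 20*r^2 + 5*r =-3*m^3 + 17*m^2 + 27*m + 15*r^3 + r^2*(-37*m - 47) + r*(-23*m^2 + 82*m + 25) + 7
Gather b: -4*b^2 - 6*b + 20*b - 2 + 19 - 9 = -4*b^2 + 14*b + 8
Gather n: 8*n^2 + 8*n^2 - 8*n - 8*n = 16*n^2 - 16*n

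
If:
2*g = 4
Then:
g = 2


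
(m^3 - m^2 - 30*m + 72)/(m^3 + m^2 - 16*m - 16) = (m^2 + 3*m - 18)/(m^2 + 5*m + 4)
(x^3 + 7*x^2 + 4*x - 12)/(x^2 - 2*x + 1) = (x^2 + 8*x + 12)/(x - 1)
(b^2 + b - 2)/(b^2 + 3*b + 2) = (b - 1)/(b + 1)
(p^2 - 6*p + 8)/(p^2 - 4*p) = (p - 2)/p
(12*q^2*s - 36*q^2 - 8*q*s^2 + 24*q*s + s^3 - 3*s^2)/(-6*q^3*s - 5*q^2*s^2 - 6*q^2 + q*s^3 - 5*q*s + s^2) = (-2*q*s + 6*q + s^2 - 3*s)/(q^2*s + q*s^2 + q + s)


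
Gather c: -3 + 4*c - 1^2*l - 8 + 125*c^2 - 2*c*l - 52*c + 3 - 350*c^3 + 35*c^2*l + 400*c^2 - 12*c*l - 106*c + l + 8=-350*c^3 + c^2*(35*l + 525) + c*(-14*l - 154)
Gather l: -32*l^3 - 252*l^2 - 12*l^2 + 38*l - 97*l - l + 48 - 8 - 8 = -32*l^3 - 264*l^2 - 60*l + 32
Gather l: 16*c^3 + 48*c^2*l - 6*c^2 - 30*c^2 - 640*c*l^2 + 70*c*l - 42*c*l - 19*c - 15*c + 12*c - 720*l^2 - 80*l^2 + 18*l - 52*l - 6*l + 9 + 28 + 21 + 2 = 16*c^3 - 36*c^2 - 22*c + l^2*(-640*c - 800) + l*(48*c^2 + 28*c - 40) + 60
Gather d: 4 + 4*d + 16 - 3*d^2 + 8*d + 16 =-3*d^2 + 12*d + 36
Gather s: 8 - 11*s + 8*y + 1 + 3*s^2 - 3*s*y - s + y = 3*s^2 + s*(-3*y - 12) + 9*y + 9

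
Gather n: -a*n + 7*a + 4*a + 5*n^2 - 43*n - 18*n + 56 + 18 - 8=11*a + 5*n^2 + n*(-a - 61) + 66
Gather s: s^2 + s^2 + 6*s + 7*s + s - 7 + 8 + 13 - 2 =2*s^2 + 14*s + 12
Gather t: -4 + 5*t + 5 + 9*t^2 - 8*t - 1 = 9*t^2 - 3*t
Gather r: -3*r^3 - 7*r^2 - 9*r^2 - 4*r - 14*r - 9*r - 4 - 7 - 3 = -3*r^3 - 16*r^2 - 27*r - 14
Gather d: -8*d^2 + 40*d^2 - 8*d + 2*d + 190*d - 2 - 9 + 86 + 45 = 32*d^2 + 184*d + 120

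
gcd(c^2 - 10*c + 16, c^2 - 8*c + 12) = c - 2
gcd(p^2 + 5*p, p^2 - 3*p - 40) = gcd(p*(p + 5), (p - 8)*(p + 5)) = p + 5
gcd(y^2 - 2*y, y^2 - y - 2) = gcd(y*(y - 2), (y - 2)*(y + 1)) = y - 2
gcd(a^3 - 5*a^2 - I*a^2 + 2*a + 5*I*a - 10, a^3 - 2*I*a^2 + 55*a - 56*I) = 1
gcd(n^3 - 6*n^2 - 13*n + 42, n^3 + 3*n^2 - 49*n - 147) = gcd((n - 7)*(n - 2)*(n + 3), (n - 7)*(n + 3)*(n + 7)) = n^2 - 4*n - 21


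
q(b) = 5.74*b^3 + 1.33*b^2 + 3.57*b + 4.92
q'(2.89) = 155.08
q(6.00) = 1314.06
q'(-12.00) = 2451.33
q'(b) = 17.22*b^2 + 2.66*b + 3.57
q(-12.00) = -9765.12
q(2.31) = 91.02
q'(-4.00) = 268.45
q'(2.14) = 88.12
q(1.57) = 36.02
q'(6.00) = 639.45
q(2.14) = 74.90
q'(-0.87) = 14.29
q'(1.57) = 50.19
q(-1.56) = -19.20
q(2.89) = 164.90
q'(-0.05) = 3.48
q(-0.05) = 4.74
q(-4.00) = -355.44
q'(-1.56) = 41.33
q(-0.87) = -0.96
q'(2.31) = 101.60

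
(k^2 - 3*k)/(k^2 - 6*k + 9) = k/(k - 3)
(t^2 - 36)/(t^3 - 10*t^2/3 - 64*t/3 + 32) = 3*(t + 6)/(3*t^2 + 8*t - 16)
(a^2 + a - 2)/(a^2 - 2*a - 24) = (-a^2 - a + 2)/(-a^2 + 2*a + 24)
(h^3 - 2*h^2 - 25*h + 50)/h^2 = h - 2 - 25/h + 50/h^2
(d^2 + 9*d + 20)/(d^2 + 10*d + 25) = (d + 4)/(d + 5)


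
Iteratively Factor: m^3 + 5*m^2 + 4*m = (m)*(m^2 + 5*m + 4) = m*(m + 4)*(m + 1)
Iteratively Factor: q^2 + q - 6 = (q + 3)*(q - 2)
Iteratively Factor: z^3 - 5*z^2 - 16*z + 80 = (z - 4)*(z^2 - z - 20) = (z - 5)*(z - 4)*(z + 4)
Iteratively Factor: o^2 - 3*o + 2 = (o - 2)*(o - 1)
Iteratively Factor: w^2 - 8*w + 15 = (w - 3)*(w - 5)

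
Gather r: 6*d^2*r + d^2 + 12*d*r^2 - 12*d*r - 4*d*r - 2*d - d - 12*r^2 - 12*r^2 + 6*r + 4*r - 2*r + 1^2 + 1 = d^2 - 3*d + r^2*(12*d - 24) + r*(6*d^2 - 16*d + 8) + 2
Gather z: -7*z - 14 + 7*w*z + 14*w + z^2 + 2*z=14*w + z^2 + z*(7*w - 5) - 14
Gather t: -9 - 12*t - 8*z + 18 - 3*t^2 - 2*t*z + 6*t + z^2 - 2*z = -3*t^2 + t*(-2*z - 6) + z^2 - 10*z + 9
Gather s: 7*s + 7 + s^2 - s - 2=s^2 + 6*s + 5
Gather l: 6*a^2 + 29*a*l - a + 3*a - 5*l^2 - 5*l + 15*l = 6*a^2 + 2*a - 5*l^2 + l*(29*a + 10)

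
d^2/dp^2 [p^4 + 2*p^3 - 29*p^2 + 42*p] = 12*p^2 + 12*p - 58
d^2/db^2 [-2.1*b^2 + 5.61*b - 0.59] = -4.20000000000000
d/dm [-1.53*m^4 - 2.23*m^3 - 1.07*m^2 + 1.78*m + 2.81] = -6.12*m^3 - 6.69*m^2 - 2.14*m + 1.78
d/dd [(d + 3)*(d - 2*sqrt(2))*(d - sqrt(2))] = 3*d^2 - 6*sqrt(2)*d + 6*d - 9*sqrt(2) + 4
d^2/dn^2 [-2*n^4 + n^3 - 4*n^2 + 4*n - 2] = -24*n^2 + 6*n - 8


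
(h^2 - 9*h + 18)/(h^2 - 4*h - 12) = (h - 3)/(h + 2)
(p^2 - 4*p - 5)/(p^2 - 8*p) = (p^2 - 4*p - 5)/(p*(p - 8))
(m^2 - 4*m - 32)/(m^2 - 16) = (m - 8)/(m - 4)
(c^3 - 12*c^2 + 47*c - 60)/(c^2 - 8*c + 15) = c - 4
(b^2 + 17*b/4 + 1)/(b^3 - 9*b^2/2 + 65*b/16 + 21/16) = 4*(b + 4)/(4*b^2 - 19*b + 21)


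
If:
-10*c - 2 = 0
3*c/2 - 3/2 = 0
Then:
No Solution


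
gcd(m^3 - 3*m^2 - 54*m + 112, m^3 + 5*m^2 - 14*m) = m^2 + 5*m - 14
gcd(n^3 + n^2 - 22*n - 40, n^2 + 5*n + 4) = n + 4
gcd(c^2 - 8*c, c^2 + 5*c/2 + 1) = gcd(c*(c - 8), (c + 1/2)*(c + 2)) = 1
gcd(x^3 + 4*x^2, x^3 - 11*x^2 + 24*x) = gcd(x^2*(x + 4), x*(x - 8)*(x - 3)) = x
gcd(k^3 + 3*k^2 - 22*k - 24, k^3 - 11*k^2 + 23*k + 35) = k + 1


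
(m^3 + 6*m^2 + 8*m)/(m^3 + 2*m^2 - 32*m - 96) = m*(m + 2)/(m^2 - 2*m - 24)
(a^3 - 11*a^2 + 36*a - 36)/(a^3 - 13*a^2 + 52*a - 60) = (a - 3)/(a - 5)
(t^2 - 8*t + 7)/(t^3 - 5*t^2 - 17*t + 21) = 1/(t + 3)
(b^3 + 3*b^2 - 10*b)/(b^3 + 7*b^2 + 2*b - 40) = b/(b + 4)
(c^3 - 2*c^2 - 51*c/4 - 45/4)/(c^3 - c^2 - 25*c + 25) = (c^2 + 3*c + 9/4)/(c^2 + 4*c - 5)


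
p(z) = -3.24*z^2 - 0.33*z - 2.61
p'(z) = -6.48*z - 0.33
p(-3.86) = -49.61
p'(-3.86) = 24.68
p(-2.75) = -26.20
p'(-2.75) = 17.49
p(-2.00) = -14.91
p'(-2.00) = 12.63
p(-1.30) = -7.66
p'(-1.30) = 8.09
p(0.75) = -4.68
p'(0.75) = -5.19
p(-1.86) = -13.21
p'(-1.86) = 11.72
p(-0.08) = -2.60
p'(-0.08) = 0.19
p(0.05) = -2.63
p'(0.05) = -0.65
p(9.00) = -268.02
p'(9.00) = -58.65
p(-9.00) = -262.08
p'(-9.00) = 57.99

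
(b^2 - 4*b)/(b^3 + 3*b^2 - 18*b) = (b - 4)/(b^2 + 3*b - 18)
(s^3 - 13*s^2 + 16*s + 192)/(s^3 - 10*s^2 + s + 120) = (s - 8)/(s - 5)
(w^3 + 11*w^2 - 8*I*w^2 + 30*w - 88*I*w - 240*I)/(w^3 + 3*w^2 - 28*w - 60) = (w^2 + w*(5 - 8*I) - 40*I)/(w^2 - 3*w - 10)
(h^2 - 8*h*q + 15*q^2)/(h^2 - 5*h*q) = (h - 3*q)/h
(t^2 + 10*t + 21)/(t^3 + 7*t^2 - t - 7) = (t + 3)/(t^2 - 1)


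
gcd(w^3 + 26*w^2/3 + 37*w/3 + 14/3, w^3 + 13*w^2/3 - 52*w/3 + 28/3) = w + 7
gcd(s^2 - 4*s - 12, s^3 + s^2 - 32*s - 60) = s^2 - 4*s - 12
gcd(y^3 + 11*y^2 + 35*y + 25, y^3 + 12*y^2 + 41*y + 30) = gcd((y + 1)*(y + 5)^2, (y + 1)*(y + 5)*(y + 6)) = y^2 + 6*y + 5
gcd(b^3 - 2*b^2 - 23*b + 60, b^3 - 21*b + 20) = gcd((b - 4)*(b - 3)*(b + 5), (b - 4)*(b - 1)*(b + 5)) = b^2 + b - 20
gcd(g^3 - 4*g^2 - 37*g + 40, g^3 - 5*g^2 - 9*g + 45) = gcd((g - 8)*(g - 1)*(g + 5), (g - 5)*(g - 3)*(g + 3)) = 1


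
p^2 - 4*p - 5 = (p - 5)*(p + 1)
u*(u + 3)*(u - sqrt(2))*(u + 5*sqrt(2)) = u^4 + 3*u^3 + 4*sqrt(2)*u^3 - 10*u^2 + 12*sqrt(2)*u^2 - 30*u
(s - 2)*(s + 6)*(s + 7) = s^3 + 11*s^2 + 16*s - 84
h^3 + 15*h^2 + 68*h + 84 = (h + 2)*(h + 6)*(h + 7)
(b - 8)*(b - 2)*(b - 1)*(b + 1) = b^4 - 10*b^3 + 15*b^2 + 10*b - 16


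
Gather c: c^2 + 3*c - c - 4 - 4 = c^2 + 2*c - 8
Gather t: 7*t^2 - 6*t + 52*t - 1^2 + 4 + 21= 7*t^2 + 46*t + 24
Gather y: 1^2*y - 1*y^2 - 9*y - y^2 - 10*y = -2*y^2 - 18*y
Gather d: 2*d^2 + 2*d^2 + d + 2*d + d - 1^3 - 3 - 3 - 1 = 4*d^2 + 4*d - 8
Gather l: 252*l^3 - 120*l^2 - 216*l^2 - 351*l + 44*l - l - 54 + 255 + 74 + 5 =252*l^3 - 336*l^2 - 308*l + 280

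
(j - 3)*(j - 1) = j^2 - 4*j + 3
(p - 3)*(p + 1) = p^2 - 2*p - 3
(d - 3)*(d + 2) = d^2 - d - 6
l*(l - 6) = l^2 - 6*l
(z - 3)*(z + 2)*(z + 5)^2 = z^4 + 9*z^3 + 9*z^2 - 85*z - 150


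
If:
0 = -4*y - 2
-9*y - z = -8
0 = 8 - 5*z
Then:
No Solution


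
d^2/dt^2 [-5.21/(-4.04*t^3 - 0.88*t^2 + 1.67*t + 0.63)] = (-(126.2904*t + 9.1696)*(4.04*t^3 + 0.88*t^2 - 1.67*t - 0.63) + 5.21*(12.12*t^2 + 1.76*t - 1.67)*(24.24*t^2 + 3.52*t - 3.34))/(4.04*t^3 + 0.88*t^2 - 1.67*t - 0.63)^3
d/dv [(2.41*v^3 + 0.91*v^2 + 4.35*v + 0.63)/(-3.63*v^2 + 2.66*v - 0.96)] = (-8.7483*v^4 + 12.8212*v^3 + 11.2703*v^2 + 2.8266*v - 5.8518)/(13.1769*v^4 - 19.3116*v^3 + 14.0452*v^2 - 5.1072*v + 0.9216)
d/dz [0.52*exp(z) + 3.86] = 0.52*exp(z)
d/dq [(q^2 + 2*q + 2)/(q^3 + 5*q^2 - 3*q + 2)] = (-q^4 - 4*q^3 - 19*q^2 - 16*q + 10)/(q^6 + 10*q^5 + 19*q^4 - 26*q^3 + 29*q^2 - 12*q + 4)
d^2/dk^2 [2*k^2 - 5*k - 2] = 4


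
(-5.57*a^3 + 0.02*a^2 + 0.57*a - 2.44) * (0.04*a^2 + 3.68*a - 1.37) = -0.2228*a^5 - 20.4968*a^4 + 7.7273*a^3 + 1.9726*a^2 - 9.7601*a + 3.3428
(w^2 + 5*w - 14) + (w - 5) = w^2 + 6*w - 19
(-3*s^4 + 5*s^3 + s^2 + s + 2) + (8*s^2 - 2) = -3*s^4 + 5*s^3 + 9*s^2 + s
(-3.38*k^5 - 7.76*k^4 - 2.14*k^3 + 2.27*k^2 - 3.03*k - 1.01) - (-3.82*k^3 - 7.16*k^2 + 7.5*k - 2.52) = -3.38*k^5 - 7.76*k^4 + 1.68*k^3 + 9.43*k^2 - 10.53*k + 1.51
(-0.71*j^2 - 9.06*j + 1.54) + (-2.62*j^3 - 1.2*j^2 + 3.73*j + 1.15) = -2.62*j^3 - 1.91*j^2 - 5.33*j + 2.69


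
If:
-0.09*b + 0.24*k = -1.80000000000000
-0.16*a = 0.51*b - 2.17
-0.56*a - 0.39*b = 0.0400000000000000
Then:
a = -3.88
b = 5.47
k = -5.45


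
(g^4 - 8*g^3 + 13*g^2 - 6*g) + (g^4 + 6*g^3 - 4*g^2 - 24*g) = 2*g^4 - 2*g^3 + 9*g^2 - 30*g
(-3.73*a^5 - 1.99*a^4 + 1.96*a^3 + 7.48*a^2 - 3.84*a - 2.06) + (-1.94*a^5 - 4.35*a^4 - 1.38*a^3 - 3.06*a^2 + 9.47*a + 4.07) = -5.67*a^5 - 6.34*a^4 + 0.58*a^3 + 4.42*a^2 + 5.63*a + 2.01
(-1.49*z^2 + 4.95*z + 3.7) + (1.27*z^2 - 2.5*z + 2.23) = -0.22*z^2 + 2.45*z + 5.93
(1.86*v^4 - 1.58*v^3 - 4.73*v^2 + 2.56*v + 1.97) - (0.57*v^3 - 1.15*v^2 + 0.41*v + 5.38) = 1.86*v^4 - 2.15*v^3 - 3.58*v^2 + 2.15*v - 3.41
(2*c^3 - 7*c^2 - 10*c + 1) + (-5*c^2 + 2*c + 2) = 2*c^3 - 12*c^2 - 8*c + 3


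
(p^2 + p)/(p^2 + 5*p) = (p + 1)/(p + 5)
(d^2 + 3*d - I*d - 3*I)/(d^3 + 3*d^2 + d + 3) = 1/(d + I)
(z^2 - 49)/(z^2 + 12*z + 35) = (z - 7)/(z + 5)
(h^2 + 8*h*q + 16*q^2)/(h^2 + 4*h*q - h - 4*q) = (h + 4*q)/(h - 1)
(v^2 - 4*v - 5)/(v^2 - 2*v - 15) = (v + 1)/(v + 3)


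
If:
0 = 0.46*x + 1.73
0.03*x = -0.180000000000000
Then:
No Solution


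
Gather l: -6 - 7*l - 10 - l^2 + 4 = -l^2 - 7*l - 12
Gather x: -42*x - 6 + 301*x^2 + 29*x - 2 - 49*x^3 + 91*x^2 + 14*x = -49*x^3 + 392*x^2 + x - 8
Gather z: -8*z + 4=4 - 8*z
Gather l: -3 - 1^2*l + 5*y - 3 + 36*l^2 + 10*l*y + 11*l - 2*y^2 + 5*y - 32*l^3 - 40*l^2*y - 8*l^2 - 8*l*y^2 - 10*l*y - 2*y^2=-32*l^3 + l^2*(28 - 40*y) + l*(10 - 8*y^2) - 4*y^2 + 10*y - 6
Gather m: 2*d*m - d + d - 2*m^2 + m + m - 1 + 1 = -2*m^2 + m*(2*d + 2)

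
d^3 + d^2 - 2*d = d*(d - 1)*(d + 2)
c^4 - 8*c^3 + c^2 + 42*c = c*(c - 7)*(c - 3)*(c + 2)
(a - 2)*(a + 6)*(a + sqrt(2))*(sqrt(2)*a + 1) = sqrt(2)*a^4 + 3*a^3 + 4*sqrt(2)*a^3 - 11*sqrt(2)*a^2 + 12*a^2 - 36*a + 4*sqrt(2)*a - 12*sqrt(2)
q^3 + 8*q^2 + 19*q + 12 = (q + 1)*(q + 3)*(q + 4)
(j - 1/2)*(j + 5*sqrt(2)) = j^2 - j/2 + 5*sqrt(2)*j - 5*sqrt(2)/2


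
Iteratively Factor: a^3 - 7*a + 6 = (a - 2)*(a^2 + 2*a - 3) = (a - 2)*(a + 3)*(a - 1)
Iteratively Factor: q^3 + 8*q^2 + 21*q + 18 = (q + 2)*(q^2 + 6*q + 9) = (q + 2)*(q + 3)*(q + 3)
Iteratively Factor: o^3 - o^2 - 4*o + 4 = (o + 2)*(o^2 - 3*o + 2) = (o - 1)*(o + 2)*(o - 2)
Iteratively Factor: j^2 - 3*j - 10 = (j + 2)*(j - 5)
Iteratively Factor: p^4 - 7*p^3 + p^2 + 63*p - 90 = (p - 2)*(p^3 - 5*p^2 - 9*p + 45) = (p - 2)*(p + 3)*(p^2 - 8*p + 15) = (p - 5)*(p - 2)*(p + 3)*(p - 3)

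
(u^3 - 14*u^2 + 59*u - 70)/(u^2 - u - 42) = (u^2 - 7*u + 10)/(u + 6)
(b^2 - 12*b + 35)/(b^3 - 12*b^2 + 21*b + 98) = (b - 5)/(b^2 - 5*b - 14)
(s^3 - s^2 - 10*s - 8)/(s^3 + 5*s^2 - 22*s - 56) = (s + 1)/(s + 7)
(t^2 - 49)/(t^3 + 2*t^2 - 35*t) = (t - 7)/(t*(t - 5))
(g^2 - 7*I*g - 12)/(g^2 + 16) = (g - 3*I)/(g + 4*I)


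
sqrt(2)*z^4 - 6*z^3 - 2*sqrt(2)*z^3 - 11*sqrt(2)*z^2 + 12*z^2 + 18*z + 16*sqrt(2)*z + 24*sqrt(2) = (z - 3)*(z - 4*sqrt(2))*(z + sqrt(2))*(sqrt(2)*z + sqrt(2))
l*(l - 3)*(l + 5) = l^3 + 2*l^2 - 15*l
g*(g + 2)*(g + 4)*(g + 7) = g^4 + 13*g^3 + 50*g^2 + 56*g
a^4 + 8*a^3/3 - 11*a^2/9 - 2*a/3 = a*(a - 2/3)*(a + 1/3)*(a + 3)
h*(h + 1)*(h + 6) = h^3 + 7*h^2 + 6*h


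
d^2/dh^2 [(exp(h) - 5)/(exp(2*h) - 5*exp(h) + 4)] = (exp(4*h) - 15*exp(3*h) + 51*exp(2*h) - 25*exp(h) - 84)*exp(h)/(exp(6*h) - 15*exp(5*h) + 87*exp(4*h) - 245*exp(3*h) + 348*exp(2*h) - 240*exp(h) + 64)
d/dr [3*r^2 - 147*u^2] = 6*r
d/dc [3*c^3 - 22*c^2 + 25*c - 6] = 9*c^2 - 44*c + 25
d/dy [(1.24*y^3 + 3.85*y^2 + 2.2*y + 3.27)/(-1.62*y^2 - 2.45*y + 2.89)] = (-2.0088*y^4 - 6.076*y^3 + 4.8823*y^2 + 32.8478*y + 14.3695)/(2.6244*y^4 + 7.938*y^3 - 3.3611*y^2 - 14.161*y + 8.3521)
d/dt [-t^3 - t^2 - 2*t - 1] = -3*t^2 - 2*t - 2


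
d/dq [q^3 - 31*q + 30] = 3*q^2 - 31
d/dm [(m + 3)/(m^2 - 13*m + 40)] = (m^2 - 13*m - (m + 3)*(2*m - 13) + 40)/(m^2 - 13*m + 40)^2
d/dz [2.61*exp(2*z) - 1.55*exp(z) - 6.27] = (5.22*exp(z) - 1.55)*exp(z)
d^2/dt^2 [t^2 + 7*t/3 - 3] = 2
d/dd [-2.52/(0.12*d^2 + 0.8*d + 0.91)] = (0.6048*d + 2.016)/(0.12*d^2 + 0.8*d + 0.91)^2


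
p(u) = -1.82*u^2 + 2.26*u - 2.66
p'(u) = 2.26 - 3.64*u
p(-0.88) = -6.06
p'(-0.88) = 5.46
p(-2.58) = -20.61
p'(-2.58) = 11.65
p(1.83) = -4.62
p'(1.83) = -4.40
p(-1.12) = -7.47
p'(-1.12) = 6.34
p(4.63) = -31.21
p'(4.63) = -14.59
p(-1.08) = -7.22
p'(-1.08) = 6.19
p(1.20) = -2.57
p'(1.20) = -2.11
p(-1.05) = -7.04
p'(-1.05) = 6.08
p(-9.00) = -170.42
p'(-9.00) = 35.02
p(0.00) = -2.66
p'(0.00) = 2.26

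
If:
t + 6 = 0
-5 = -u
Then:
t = -6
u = 5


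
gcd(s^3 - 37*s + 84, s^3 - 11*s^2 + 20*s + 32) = s - 4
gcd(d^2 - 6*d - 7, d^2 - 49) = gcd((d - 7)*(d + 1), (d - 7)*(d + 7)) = d - 7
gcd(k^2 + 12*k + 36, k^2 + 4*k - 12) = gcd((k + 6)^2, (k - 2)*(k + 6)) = k + 6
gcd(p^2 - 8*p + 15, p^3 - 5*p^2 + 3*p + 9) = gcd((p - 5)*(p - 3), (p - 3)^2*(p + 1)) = p - 3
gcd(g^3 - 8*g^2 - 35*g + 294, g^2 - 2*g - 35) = g - 7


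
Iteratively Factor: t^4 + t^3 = (t)*(t^3 + t^2) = t^2*(t^2 + t) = t^2*(t + 1)*(t)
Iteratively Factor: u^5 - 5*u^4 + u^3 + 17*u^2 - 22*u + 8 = (u - 1)*(u^4 - 4*u^3 - 3*u^2 + 14*u - 8) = (u - 1)^2*(u^3 - 3*u^2 - 6*u + 8) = (u - 1)^2*(u + 2)*(u^2 - 5*u + 4) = (u - 4)*(u - 1)^2*(u + 2)*(u - 1)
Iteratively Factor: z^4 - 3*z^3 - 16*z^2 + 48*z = (z + 4)*(z^3 - 7*z^2 + 12*z) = z*(z + 4)*(z^2 - 7*z + 12) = z*(z - 4)*(z + 4)*(z - 3)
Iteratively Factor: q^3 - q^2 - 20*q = (q)*(q^2 - q - 20) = q*(q + 4)*(q - 5)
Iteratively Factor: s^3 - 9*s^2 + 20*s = (s)*(s^2 - 9*s + 20) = s*(s - 5)*(s - 4)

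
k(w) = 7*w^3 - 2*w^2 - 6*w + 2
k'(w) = 21*w^2 - 4*w - 6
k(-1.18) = -5.21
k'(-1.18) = 27.96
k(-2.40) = -91.89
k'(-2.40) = 124.56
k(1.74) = 22.38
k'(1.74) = 50.62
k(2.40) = 72.85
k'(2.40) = 105.36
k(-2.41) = -93.14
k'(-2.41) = 125.61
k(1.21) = 4.21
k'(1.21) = 19.91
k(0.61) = -0.82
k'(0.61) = -0.63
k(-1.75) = -31.14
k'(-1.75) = 65.31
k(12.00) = 11738.00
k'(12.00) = 2970.00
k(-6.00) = -1546.00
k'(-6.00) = 774.00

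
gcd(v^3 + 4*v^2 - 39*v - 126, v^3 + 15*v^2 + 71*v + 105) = v^2 + 10*v + 21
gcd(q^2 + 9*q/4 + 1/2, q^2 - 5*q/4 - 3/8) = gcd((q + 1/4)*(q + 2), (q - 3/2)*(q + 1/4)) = q + 1/4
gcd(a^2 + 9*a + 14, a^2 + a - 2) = a + 2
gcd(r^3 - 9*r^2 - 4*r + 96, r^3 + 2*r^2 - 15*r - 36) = r^2 - r - 12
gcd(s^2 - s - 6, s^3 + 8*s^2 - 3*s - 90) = s - 3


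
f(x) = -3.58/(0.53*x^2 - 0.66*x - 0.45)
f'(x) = -3.58*(0.66 - 1.06*x)/(0.53*x^2 - 0.66*x - 0.45)^2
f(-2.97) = -0.58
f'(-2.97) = -0.36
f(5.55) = -0.29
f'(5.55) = 0.13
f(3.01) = -1.51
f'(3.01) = 1.62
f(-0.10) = 9.45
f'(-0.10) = -19.12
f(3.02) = -1.50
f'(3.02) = 1.59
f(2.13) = -6.52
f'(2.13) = 19.00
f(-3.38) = -0.46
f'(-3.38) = -0.25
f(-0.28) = 16.01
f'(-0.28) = -68.48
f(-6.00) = -0.16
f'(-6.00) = -0.05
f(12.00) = -0.05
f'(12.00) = 0.01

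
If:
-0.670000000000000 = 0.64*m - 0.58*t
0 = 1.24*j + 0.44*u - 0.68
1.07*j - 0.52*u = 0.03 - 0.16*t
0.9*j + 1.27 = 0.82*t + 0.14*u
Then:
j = 0.23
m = 0.44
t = 1.64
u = 0.91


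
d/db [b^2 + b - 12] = 2*b + 1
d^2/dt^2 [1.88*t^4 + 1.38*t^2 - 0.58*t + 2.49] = 22.56*t^2 + 2.76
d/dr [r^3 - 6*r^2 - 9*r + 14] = 3*r^2 - 12*r - 9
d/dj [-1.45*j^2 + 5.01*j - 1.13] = 5.01 - 2.9*j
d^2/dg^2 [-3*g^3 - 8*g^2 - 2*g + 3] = -18*g - 16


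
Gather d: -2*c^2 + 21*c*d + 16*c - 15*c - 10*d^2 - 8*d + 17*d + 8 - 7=-2*c^2 + c - 10*d^2 + d*(21*c + 9) + 1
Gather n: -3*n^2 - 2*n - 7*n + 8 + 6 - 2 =-3*n^2 - 9*n + 12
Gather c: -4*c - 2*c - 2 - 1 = -6*c - 3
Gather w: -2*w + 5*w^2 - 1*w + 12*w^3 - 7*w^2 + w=12*w^3 - 2*w^2 - 2*w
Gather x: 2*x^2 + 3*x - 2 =2*x^2 + 3*x - 2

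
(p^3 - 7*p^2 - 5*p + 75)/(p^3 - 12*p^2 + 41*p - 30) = (p^2 - 2*p - 15)/(p^2 - 7*p + 6)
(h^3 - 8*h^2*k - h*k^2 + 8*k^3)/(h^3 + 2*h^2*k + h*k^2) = (h^2 - 9*h*k + 8*k^2)/(h*(h + k))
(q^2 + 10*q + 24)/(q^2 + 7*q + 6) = (q + 4)/(q + 1)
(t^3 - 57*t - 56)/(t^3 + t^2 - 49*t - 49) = (t - 8)/(t - 7)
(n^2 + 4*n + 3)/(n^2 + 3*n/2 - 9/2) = 2*(n + 1)/(2*n - 3)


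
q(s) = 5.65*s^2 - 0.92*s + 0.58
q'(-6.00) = -68.72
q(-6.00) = 209.50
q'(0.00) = -0.92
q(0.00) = 0.58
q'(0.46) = 4.28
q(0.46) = 1.35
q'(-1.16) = -14.03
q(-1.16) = 9.25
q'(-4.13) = -47.59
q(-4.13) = 100.75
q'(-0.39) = -5.33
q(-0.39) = 1.80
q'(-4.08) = -47.02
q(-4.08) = 98.39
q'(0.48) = 4.50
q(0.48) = 1.44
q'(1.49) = 15.92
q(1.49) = 11.75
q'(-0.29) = -4.20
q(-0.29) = 1.32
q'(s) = 11.3*s - 0.92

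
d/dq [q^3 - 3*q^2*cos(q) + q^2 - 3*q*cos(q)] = 3*q^2*sin(q) + 3*q^2 + 3*q*sin(q) - 6*q*cos(q) + 2*q - 3*cos(q)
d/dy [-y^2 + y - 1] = 1 - 2*y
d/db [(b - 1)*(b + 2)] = 2*b + 1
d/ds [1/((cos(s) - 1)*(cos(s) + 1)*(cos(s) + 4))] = (-3 + 8*cos(s)/sin(s)^2 + 2/sin(s)^2)/((cos(s) + 4)^2*sin(s))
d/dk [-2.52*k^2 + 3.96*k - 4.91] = 3.96 - 5.04*k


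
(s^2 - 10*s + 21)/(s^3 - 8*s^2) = (s^2 - 10*s + 21)/(s^2*(s - 8))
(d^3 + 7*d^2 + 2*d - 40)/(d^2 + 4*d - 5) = (d^2 + 2*d - 8)/(d - 1)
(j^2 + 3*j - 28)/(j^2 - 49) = (j - 4)/(j - 7)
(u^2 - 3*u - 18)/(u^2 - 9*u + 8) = (u^2 - 3*u - 18)/(u^2 - 9*u + 8)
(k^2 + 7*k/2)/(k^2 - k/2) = (2*k + 7)/(2*k - 1)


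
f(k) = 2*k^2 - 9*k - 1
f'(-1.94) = -16.76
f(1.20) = -8.92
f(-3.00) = 44.00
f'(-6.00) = -33.00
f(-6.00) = 125.00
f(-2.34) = 31.01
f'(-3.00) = -21.00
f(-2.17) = 27.95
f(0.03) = -1.27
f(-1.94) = 23.99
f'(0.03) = -8.88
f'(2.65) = 1.60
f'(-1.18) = -13.72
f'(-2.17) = -17.68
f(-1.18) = 12.40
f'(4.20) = 7.80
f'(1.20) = -4.20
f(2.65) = -10.80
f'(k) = 4*k - 9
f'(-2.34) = -18.36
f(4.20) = -3.52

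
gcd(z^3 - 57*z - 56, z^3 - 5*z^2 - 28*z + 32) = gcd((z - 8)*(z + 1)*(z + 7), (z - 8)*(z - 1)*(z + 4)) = z - 8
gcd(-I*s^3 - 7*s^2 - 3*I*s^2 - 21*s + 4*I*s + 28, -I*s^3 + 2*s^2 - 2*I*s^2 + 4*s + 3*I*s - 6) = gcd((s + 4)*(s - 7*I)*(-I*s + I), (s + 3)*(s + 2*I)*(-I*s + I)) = s - 1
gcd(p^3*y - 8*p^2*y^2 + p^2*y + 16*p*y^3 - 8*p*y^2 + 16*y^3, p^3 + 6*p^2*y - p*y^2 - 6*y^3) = 1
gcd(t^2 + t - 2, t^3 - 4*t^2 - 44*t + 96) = 1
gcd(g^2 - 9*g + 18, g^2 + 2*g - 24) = 1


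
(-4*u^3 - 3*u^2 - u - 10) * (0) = 0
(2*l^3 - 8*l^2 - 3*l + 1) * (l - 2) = 2*l^4 - 12*l^3 + 13*l^2 + 7*l - 2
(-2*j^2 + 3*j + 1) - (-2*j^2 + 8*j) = 1 - 5*j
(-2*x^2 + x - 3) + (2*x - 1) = -2*x^2 + 3*x - 4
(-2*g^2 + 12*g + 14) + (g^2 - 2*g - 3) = -g^2 + 10*g + 11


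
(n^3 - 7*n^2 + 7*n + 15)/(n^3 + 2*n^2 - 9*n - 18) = (n^2 - 4*n - 5)/(n^2 + 5*n + 6)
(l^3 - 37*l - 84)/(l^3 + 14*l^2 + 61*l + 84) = (l - 7)/(l + 7)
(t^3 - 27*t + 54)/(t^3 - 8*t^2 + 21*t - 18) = (t + 6)/(t - 2)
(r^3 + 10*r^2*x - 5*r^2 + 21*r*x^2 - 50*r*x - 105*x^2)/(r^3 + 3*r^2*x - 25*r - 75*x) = (r + 7*x)/(r + 5)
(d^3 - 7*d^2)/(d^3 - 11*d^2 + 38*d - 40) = d^2*(d - 7)/(d^3 - 11*d^2 + 38*d - 40)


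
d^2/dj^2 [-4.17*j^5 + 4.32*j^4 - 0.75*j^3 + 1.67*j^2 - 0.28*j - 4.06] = -83.4*j^3 + 51.84*j^2 - 4.5*j + 3.34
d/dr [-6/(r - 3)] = 6/(r - 3)^2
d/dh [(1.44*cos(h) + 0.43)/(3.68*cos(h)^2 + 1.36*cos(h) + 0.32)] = (5.2992*cos(h)^2 + 3.1648*cos(h) + 0.124)*sin(h)/(13.5424*cos(h)^4 + 10.0096*cos(h)^3 + 4.2048*cos(h)^2 + 0.8704*cos(h) + 0.1024)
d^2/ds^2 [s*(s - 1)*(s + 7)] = 6*s + 12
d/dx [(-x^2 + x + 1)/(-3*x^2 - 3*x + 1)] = 2*(3*x^2 + 2*x + 2)/(9*x^4 + 18*x^3 + 3*x^2 - 6*x + 1)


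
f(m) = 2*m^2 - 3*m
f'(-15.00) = -63.00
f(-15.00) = 495.00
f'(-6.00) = -27.00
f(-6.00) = 90.00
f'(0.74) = -0.04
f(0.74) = -1.12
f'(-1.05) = -7.20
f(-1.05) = 5.36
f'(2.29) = 6.16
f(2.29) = 3.62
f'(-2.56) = -13.24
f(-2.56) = 20.79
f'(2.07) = 5.28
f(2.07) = 2.36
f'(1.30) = 2.20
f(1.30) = -0.52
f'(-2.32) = -12.28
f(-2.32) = 17.72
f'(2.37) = 6.48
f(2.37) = 4.12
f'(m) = 4*m - 3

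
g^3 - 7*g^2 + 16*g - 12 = (g - 3)*(g - 2)^2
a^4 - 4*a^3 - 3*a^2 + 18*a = a*(a - 3)^2*(a + 2)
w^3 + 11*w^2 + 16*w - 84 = (w - 2)*(w + 6)*(w + 7)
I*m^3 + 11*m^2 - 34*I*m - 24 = (m - 6*I)*(m - 4*I)*(I*m + 1)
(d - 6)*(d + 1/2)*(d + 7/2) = d^3 - 2*d^2 - 89*d/4 - 21/2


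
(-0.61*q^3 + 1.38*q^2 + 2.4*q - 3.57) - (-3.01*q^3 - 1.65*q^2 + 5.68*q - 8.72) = 2.4*q^3 + 3.03*q^2 - 3.28*q + 5.15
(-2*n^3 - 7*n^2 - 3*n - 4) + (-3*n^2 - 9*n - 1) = -2*n^3 - 10*n^2 - 12*n - 5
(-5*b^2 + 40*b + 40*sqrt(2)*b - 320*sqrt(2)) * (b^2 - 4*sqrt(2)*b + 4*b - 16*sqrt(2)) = -5*b^4 + 20*b^3 + 60*sqrt(2)*b^3 - 240*sqrt(2)*b^2 - 160*b^2 - 1920*sqrt(2)*b + 1280*b + 10240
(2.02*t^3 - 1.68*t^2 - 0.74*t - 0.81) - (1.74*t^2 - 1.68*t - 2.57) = 2.02*t^3 - 3.42*t^2 + 0.94*t + 1.76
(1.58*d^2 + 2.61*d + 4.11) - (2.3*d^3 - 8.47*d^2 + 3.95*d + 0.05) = -2.3*d^3 + 10.05*d^2 - 1.34*d + 4.06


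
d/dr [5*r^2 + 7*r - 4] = 10*r + 7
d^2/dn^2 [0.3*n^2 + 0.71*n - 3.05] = 0.600000000000000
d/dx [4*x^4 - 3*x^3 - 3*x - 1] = 16*x^3 - 9*x^2 - 3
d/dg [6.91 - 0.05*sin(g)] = -0.05*cos(g)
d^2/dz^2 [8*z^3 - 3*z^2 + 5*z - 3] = 48*z - 6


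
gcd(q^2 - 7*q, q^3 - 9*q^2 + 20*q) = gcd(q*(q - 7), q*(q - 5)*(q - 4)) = q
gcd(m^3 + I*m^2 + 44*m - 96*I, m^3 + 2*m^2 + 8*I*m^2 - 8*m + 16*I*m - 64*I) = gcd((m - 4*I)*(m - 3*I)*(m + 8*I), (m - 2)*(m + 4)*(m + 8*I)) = m + 8*I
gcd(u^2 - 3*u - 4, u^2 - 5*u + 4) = u - 4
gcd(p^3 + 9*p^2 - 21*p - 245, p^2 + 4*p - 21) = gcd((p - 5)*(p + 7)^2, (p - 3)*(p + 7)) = p + 7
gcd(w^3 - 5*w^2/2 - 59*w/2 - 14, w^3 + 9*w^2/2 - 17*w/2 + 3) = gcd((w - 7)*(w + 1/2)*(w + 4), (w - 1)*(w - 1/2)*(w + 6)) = 1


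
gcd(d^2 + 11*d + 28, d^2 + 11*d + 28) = d^2 + 11*d + 28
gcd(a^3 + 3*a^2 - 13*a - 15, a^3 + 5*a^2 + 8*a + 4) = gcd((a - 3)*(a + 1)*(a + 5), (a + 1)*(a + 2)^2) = a + 1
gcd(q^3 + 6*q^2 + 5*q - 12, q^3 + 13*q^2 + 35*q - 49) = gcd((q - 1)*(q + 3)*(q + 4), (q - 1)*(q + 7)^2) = q - 1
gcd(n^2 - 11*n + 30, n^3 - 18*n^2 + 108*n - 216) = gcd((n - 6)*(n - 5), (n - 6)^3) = n - 6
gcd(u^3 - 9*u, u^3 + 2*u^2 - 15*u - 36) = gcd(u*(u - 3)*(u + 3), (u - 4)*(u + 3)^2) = u + 3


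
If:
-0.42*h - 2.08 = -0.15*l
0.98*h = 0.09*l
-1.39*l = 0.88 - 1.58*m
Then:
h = 1.71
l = 18.67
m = 16.98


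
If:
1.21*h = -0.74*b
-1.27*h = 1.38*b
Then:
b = 0.00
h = 0.00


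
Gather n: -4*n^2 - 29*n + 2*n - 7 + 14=-4*n^2 - 27*n + 7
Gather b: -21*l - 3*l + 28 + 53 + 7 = 88 - 24*l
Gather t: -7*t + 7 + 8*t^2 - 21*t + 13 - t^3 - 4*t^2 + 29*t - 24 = -t^3 + 4*t^2 + t - 4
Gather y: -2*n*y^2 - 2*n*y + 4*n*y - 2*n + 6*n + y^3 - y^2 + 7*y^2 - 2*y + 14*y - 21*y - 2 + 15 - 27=4*n + y^3 + y^2*(6 - 2*n) + y*(2*n - 9) - 14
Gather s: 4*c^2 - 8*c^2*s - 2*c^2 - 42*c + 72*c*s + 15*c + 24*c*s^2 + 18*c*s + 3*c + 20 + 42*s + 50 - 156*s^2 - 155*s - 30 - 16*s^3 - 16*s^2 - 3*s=2*c^2 - 24*c - 16*s^3 + s^2*(24*c - 172) + s*(-8*c^2 + 90*c - 116) + 40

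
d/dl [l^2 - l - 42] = 2*l - 1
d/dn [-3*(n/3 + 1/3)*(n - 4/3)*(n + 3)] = -3*n^2 - 16*n/3 + 7/3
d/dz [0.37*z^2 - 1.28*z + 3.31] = 0.74*z - 1.28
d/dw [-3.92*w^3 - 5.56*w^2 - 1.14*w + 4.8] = -11.76*w^2 - 11.12*w - 1.14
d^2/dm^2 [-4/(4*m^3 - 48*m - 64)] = 6*(m*(-m^3 + 12*m + 16) + 3*(m^2 - 4)^2)/(-m^3 + 12*m + 16)^3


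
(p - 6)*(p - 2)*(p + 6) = p^3 - 2*p^2 - 36*p + 72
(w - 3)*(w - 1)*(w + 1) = w^3 - 3*w^2 - w + 3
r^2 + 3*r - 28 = (r - 4)*(r + 7)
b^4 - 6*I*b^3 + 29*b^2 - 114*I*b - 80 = (b - 8*I)*(b - 2*I)*(b - I)*(b + 5*I)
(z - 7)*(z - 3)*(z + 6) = z^3 - 4*z^2 - 39*z + 126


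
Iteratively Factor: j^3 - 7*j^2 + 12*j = (j)*(j^2 - 7*j + 12) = j*(j - 4)*(j - 3)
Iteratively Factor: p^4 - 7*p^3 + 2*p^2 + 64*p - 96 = (p - 4)*(p^3 - 3*p^2 - 10*p + 24) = (p - 4)*(p - 2)*(p^2 - p - 12) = (p - 4)^2*(p - 2)*(p + 3)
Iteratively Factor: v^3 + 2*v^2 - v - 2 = (v - 1)*(v^2 + 3*v + 2) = (v - 1)*(v + 1)*(v + 2)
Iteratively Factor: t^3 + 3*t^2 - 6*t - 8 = (t - 2)*(t^2 + 5*t + 4) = (t - 2)*(t + 1)*(t + 4)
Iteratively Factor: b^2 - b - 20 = (b - 5)*(b + 4)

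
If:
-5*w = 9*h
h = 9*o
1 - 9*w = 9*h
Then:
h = -5/36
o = -5/324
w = 1/4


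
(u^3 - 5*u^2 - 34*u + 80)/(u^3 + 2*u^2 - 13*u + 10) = (u - 8)/(u - 1)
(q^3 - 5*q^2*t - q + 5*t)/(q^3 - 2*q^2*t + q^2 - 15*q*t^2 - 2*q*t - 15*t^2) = (q - 1)/(q + 3*t)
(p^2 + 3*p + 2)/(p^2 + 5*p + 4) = (p + 2)/(p + 4)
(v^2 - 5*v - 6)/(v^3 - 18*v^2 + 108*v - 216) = (v + 1)/(v^2 - 12*v + 36)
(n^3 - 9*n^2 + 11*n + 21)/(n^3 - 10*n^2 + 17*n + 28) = (n - 3)/(n - 4)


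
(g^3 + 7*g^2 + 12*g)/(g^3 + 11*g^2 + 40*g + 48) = g/(g + 4)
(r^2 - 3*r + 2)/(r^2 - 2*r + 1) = (r - 2)/(r - 1)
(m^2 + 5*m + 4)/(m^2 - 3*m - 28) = (m + 1)/(m - 7)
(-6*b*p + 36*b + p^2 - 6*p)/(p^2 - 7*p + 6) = (-6*b + p)/(p - 1)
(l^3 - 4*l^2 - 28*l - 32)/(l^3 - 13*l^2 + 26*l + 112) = (l + 2)/(l - 7)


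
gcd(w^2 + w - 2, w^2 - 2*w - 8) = w + 2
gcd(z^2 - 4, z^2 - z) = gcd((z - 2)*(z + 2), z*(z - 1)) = 1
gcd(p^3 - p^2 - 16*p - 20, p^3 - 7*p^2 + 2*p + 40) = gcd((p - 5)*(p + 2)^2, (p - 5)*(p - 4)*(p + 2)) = p^2 - 3*p - 10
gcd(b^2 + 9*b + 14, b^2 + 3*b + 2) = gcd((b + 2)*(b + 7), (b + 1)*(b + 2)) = b + 2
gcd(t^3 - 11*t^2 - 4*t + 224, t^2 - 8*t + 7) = t - 7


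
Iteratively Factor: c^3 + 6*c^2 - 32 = (c + 4)*(c^2 + 2*c - 8) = (c + 4)^2*(c - 2)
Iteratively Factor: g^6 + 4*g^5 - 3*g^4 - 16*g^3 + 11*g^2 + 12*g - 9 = (g + 3)*(g^5 + g^4 - 6*g^3 + 2*g^2 + 5*g - 3) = (g - 1)*(g + 3)*(g^4 + 2*g^3 - 4*g^2 - 2*g + 3) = (g - 1)^2*(g + 3)*(g^3 + 3*g^2 - g - 3) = (g - 1)^3*(g + 3)*(g^2 + 4*g + 3) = (g - 1)^3*(g + 1)*(g + 3)*(g + 3)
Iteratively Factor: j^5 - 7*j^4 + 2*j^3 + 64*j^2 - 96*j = (j - 2)*(j^4 - 5*j^3 - 8*j^2 + 48*j) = j*(j - 2)*(j^3 - 5*j^2 - 8*j + 48) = j*(j - 4)*(j - 2)*(j^2 - j - 12) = j*(j - 4)*(j - 2)*(j + 3)*(j - 4)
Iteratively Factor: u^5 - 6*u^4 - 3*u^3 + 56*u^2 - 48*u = (u - 4)*(u^4 - 2*u^3 - 11*u^2 + 12*u) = (u - 4)*(u - 1)*(u^3 - u^2 - 12*u) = (u - 4)^2*(u - 1)*(u^2 + 3*u) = (u - 4)^2*(u - 1)*(u + 3)*(u)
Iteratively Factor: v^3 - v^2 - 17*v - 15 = (v - 5)*(v^2 + 4*v + 3) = (v - 5)*(v + 3)*(v + 1)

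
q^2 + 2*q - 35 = (q - 5)*(q + 7)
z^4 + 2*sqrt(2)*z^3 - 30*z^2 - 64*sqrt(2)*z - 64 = (z - 4*sqrt(2))*(z + sqrt(2))^2*(z + 4*sqrt(2))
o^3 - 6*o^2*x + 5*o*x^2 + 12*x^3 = (o - 4*x)*(o - 3*x)*(o + x)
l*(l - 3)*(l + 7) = l^3 + 4*l^2 - 21*l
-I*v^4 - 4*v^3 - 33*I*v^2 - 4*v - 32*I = (v - 8*I)*(v - I)*(v + 4*I)*(-I*v + 1)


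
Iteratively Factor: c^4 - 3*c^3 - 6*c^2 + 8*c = (c + 2)*(c^3 - 5*c^2 + 4*c) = c*(c + 2)*(c^2 - 5*c + 4) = c*(c - 4)*(c + 2)*(c - 1)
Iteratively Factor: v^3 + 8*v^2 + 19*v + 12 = (v + 1)*(v^2 + 7*v + 12) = (v + 1)*(v + 4)*(v + 3)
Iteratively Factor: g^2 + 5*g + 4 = (g + 1)*(g + 4)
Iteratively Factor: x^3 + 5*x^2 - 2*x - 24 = (x + 4)*(x^2 + x - 6) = (x - 2)*(x + 4)*(x + 3)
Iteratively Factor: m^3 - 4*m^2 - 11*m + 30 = (m + 3)*(m^2 - 7*m + 10) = (m - 5)*(m + 3)*(m - 2)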